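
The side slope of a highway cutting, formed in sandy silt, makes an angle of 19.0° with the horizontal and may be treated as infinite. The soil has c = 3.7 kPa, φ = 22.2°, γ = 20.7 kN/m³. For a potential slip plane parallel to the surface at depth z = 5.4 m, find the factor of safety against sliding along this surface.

FS = 1.29

For an infinite slope with a slip plane parallel to the surface (no pore pressure): FS = [c + γz cos²β tanφ] / [γz sinβ cosβ].
γz = 20.7·5.4 = 111.78 kN/m²
Numerator = 3.7 + 111.78·cos²19.0°·tan22.2° = 3.7 + 111.78·0.8940·0.4081 = 44.481 kPa
Denominator = 111.78·sin19.0°·cos19.0° = 111.78·0.3256·0.9455 = 34.409 kPa
FS = 44.481 / 34.409 = 1.293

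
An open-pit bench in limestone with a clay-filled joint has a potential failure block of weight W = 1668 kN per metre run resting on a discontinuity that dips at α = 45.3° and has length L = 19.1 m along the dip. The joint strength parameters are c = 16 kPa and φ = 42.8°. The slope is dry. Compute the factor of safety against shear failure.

FS = 1.17

Resolving the block weight along and normal to the plane and applying the Mohr–Coulomb strength on the joint:
N' = W cosα = 1668·cos45.3° = 1173.3 kN/m
Driving force T = W sinα = 1668·sin45.3° = 1185.6 kN/m
Resisting force R = c·L + N'·tanφ = 16·19.1 + 1173.3·tan42.8° = 305.6 + 1086.5 = 1392.1 kN/m
FS = R / T = 1392.1 / 1185.6 = 1.174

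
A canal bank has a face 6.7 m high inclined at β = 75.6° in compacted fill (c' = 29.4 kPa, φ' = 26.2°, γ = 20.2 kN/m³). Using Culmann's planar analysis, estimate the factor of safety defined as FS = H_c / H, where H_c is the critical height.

FS = 2.16

H_c = (4c'/γ) · sinβ cosφ' / [1 − cos(β − φ')]
    = (4·29.4/20.2) · sin75.6°·cos26.2° / [1 − cos49.4°]
    = 5.822 · 0.8691 / 0.3492 = 14.49 m
FS = H_c / H = 14.49 / 6.7 = 2.162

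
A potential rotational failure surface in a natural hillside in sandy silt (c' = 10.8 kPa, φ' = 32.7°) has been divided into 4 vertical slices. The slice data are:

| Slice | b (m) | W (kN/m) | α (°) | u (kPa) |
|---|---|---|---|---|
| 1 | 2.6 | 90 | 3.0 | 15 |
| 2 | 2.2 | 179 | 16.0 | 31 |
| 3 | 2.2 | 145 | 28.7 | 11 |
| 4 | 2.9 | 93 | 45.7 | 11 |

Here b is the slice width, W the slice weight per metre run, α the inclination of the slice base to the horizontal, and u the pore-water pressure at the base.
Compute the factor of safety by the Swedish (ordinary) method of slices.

FS = 1.57

Ordinary method of slices: FS = Σ[c'·Δl_i + (W_i cosα_i − u_i·Δl_i)·tanφ'] / Σ W_i sinα_i, with Δl_i = b_i / cosα_i.
Slice 1: Δl = 2.6/cos3.0° = 2.604 m; N'_1 = 90·cos3.0° − 15·2.604 = 50.8; c'Δl = 28.12; W sinα = 4.7
Slice 2: Δl = 2.2/cos16.0° = 2.289 m; N'_2 = 179·cos16.0° − 31·2.289 = 101.1; c'Δl = 24.72; W sinα = 49.3
Slice 3: Δl = 2.2/cos28.7° = 2.508 m; N'_3 = 145·cos28.7° − 11·2.508 = 99.6; c'Δl = 27.09; W sinα = 69.6
Slice 4: Δl = 2.9/cos45.7° = 4.152 m; N'_4 = 93·cos45.7° − 11·4.152 = 19.3; c'Δl = 44.84; W sinα = 66.6
Σc'Δl = 124.8 kN/m; ΣN' = 270.8 kN/m; ΣW sinα = 190.2 kN/m
Resisting = 124.8 + 270.8·tan32.7° = 124.8 + 173.9 = 298.6 kN/m
FS = 298.6 / 190.2 = 1.570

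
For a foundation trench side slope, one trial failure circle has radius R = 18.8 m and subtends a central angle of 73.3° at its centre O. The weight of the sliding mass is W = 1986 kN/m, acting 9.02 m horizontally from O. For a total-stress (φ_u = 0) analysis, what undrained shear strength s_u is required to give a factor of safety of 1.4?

FS = s_u·L_a·R / (W·d), so s_u = FS·W·d / (L_a·R).
Arc length L_a = R·θ = 18.8·(73.3°·π/180) = 18.8·1.2793 = 24.05 m
s_u = 1.4·1986·9.02 / (24.05·18.8) = 25079.2 / 452.17 = 55.46 kPa

s_u = 55.5 kPa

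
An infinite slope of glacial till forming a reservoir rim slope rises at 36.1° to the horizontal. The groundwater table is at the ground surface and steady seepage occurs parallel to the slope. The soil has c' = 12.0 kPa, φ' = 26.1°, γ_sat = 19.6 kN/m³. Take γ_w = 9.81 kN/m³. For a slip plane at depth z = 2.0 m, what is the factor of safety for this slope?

With seepage parallel to the slope and the water table at the surface, the effective normal stress on the slip plane uses the buoyant unit weight γ' = γ_sat − γ_w while the driving shear stress uses γ_sat:
FS = [c' + γ' z cos²β tanφ'] / [γ_sat z sinβ cosβ]
γ' = 19.6 − 9.81 = 9.79 kN/m³
Numerator = 12.0 + 9.79·2.0·cos²36.1°·tan26.1° = 12.0 + 9.79·2.0·0.6528·0.4899 = 18.262 kPa
Denominator = 19.6·2.0·sin36.1°·cos36.1° = 19.6·2.0·0.5892·0.8080 = 18.662 kPa
FS = 18.262 / 18.662 = 0.979

FS = 0.98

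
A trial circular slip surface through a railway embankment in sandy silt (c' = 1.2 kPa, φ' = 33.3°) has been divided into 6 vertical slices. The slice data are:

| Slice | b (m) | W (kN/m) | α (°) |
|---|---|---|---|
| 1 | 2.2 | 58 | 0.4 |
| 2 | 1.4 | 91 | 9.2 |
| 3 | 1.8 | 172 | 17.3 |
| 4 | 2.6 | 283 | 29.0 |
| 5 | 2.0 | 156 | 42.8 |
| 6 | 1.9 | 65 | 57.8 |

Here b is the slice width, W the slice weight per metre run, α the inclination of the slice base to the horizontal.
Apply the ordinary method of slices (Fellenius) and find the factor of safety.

Ordinary method of slices: FS = Σ[c'·Δl_i + (W_i cosα_i)·tanφ'] / Σ W_i sinα_i, with Δl_i = b_i / cosα_i.
Slice 1: Δl = 2.2/cos0.4° = 2.200 m; N'_1 = 58·cos0.4° = 58.0; c'Δl = 2.64; W sinα = 0.4
Slice 2: Δl = 1.4/cos9.2° = 1.418 m; N'_2 = 91·cos9.2° = 89.8; c'Δl = 1.70; W sinα = 14.5
Slice 3: Δl = 1.8/cos17.3° = 1.885 m; N'_3 = 172·cos17.3° = 164.2; c'Δl = 2.26; W sinα = 51.1
Slice 4: Δl = 2.6/cos29.0° = 2.973 m; N'_4 = 283·cos29.0° = 247.5; c'Δl = 3.57; W sinα = 137.2
Slice 5: Δl = 2.0/cos42.8° = 2.726 m; N'_5 = 156·cos42.8° = 114.5; c'Δl = 3.27; W sinα = 106.0
Slice 6: Δl = 1.9/cos57.8° = 3.566 m; N'_6 = 65·cos57.8° = 34.6; c'Δl = 4.28; W sinα = 55.0
Σc'Δl = 17.7 kN/m; ΣN' = 708.7 kN/m; ΣW sinα = 364.3 kN/m
Resisting = 17.7 + 708.7·tan33.3° = 17.7 + 465.5 = 483.2 kN/m
FS = 483.2 / 364.3 = 1.326

FS = 1.33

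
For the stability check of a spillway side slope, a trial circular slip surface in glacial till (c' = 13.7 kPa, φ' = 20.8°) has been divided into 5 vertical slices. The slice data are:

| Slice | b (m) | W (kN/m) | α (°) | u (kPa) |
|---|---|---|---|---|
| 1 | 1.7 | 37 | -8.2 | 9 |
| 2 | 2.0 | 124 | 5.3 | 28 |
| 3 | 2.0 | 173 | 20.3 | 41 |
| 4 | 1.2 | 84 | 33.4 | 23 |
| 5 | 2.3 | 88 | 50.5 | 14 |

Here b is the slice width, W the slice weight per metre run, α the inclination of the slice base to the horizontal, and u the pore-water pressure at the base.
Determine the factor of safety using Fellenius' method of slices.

FS = 1.26

Ordinary method of slices: FS = Σ[c'·Δl_i + (W_i cosα_i − u_i·Δl_i)·tanφ'] / Σ W_i sinα_i, with Δl_i = b_i / cosα_i.
Slice 1: Δl = 1.7/cos(-8.2°) = 1.718 m; N'_1 = 37·cos(-8.2°) − 9·1.718 = 21.2; c'Δl = 23.53; W sinα = -5.3
Slice 2: Δl = 2.0/cos5.3° = 2.009 m; N'_2 = 124·cos5.3° − 28·2.009 = 67.2; c'Δl = 27.52; W sinα = 11.5
Slice 3: Δl = 2.0/cos20.3° = 2.132 m; N'_3 = 173·cos20.3° − 41·2.132 = 74.8; c'Δl = 29.21; W sinα = 60.0
Slice 4: Δl = 1.2/cos33.4° = 1.437 m; N'_4 = 84·cos33.4° − 23·1.437 = 37.1; c'Δl = 19.69; W sinα = 46.2
Slice 5: Δl = 2.3/cos50.5° = 3.616 m; N'_5 = 88·cos50.5° − 14·3.616 = 5.4; c'Δl = 49.54; W sinα = 67.9
Σc'Δl = 149.5 kN/m; ΣN' = 205.6 kN/m; ΣW sinα = 180.3 kN/m
Resisting = 149.5 + 205.6·tan20.8° = 149.5 + 78.1 = 227.6 kN/m
FS = 227.6 / 180.3 = 1.262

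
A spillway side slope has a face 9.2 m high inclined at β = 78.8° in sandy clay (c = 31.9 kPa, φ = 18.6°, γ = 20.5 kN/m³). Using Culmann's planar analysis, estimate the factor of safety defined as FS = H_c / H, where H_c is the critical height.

H_c = (4c/γ) · sinβ cosφ / [1 − cos(β − φ)]
    = (4·31.9/20.5) · sin78.8°·cos18.6° / [1 − cos60.2°]
    = 6.224 · 0.9297 / 0.5030 = 11.50 m
FS = H_c / H = 11.50 / 9.2 = 1.250

FS = 1.25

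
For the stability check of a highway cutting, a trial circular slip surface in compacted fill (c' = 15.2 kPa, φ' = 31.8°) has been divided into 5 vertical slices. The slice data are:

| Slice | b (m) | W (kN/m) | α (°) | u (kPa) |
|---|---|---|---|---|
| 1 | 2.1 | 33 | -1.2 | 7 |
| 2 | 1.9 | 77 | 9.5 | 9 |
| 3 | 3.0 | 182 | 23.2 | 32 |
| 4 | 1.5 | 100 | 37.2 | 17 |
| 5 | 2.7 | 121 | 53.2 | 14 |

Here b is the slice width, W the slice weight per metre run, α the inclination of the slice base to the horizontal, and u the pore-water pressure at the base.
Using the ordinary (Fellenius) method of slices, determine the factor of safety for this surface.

Ordinary method of slices: FS = Σ[c'·Δl_i + (W_i cosα_i − u_i·Δl_i)·tanφ'] / Σ W_i sinα_i, with Δl_i = b_i / cosα_i.
Slice 1: Δl = 2.1/cos(-1.2°) = 2.100 m; N'_1 = 33·cos(-1.2°) − 7·2.100 = 18.3; c'Δl = 31.93; W sinα = -0.7
Slice 2: Δl = 1.9/cos9.5° = 1.926 m; N'_2 = 77·cos9.5° − 9·1.926 = 58.6; c'Δl = 29.28; W sinα = 12.7
Slice 3: Δl = 3.0/cos23.2° = 3.264 m; N'_3 = 182·cos23.2° − 32·3.264 = 62.8; c'Δl = 49.61; W sinα = 71.7
Slice 4: Δl = 1.5/cos37.2° = 1.883 m; N'_4 = 100·cos37.2° − 17·1.883 = 47.6; c'Δl = 28.62; W sinα = 60.5
Slice 5: Δl = 2.7/cos53.2° = 4.507 m; N'_5 = 121·cos53.2° − 14·4.507 = 9.4; c'Δl = 68.51; W sinα = 96.9
Σc'Δl = 208.0 kN/m; ΣN' = 196.8 kN/m; ΣW sinα = 241.1 kN/m
Resisting = 208.0 + 196.8·tan31.8° = 208.0 + 122.0 = 329.9 kN/m
FS = 329.9 / 241.1 = 1.369

FS = 1.37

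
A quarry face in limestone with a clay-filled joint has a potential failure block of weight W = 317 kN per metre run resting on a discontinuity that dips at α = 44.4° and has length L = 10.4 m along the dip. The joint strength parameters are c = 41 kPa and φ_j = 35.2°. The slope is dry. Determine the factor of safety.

Resolving the block weight along and normal to the plane and applying the Mohr–Coulomb strength on the joint:
N' = W cosα = 317·cos44.4° = 226.5 kN/m
Driving force T = W sinα = 317·sin44.4° = 221.8 kN/m
Resisting force R = c·L + N'·tanφ_j = 41·10.4 + 226.5·tan35.2° = 426.4 + 159.8 = 586.2 kN/m
FS = R / T = 586.2 / 221.8 = 2.643

FS = 2.64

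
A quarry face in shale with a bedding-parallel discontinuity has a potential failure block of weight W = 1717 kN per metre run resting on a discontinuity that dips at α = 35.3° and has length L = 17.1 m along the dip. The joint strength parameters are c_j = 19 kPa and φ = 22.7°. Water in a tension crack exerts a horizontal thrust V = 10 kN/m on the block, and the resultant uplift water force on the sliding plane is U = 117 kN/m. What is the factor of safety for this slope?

FS = 0.86

Resolving the block weight along and normal to the plane and applying the Mohr–Coulomb strength on the joint:
N' = W cosα − U − V sinα = 1717·cos35.3° − 117 − 10·sin35.3° = 1278.5 kN/m
Driving force T = W sinα + V cosα = 1717·sin35.3° + 10·cos35.3° = 1000.3 kN/m
Resisting force R = c_j·L + N'·tanφ = 19·17.1 + 1278.5·tan22.7° = 324.9 + 534.8 = 859.7 kN/m
FS = R / T = 859.7 / 1000.3 = 0.859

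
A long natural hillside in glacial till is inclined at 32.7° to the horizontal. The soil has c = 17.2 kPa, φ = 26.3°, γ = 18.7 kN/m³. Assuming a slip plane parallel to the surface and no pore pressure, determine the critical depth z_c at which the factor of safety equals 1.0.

z_c = 8.79 m

Setting FS = 1.00 in FS = [c + γz cos²β tanφ] / [γz sinβ cosβ] and solving for z:
z = c / [γ cosβ (FS·sinβ − cosβ·tanφ)]
  = 17.2 / [18.7·cos32.7°·(1.00·sin32.7° − cos32.7°·tan26.3°)]
  = 17.2 / [18.7·0.8415·(1.00·0.5402 − 0.8415·0.4942)]
  = 17.2 / 1.9566 = 8.791 m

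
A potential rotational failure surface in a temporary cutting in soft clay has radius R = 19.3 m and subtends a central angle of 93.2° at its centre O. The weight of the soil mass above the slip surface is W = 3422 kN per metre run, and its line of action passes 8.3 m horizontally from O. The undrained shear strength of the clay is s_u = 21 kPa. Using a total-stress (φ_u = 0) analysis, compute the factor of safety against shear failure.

FS = 0.45

Taking moments about the centre O, the resisting moment is provided by the undrained shear strength acting along the arc:
Arc length L_a = R·θ = 19.3·(93.2°·π/180) = 19.3·1.6266 = 31.39 m
M_R = s_u·L_a·R = 21·31.39·19.3 = 12724.1 kN·m/m
M_D = W·d = 3422·8.3 = 28402.6 kN·m/m
FS = M_R / M_D = 12724.1 / 28402.6 = 0.448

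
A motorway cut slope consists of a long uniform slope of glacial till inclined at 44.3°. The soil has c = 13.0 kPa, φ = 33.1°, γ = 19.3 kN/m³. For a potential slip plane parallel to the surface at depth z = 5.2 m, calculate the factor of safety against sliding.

For an infinite slope with a slip plane parallel to the surface (no pore pressure): FS = [c + γz cos²β tanφ] / [γz sinβ cosβ].
γz = 19.3·5.2 = 100.36 kN/m²
Numerator = 13.0 + 100.36·cos²44.3°·tan33.1° = 13.0 + 100.36·0.5122·0.6519 = 46.511 kPa
Denominator = 100.36·sin44.3°·cos44.3° = 100.36·0.6984·0.7157 = 50.165 kPa
FS = 46.511 / 50.165 = 0.927

FS = 0.93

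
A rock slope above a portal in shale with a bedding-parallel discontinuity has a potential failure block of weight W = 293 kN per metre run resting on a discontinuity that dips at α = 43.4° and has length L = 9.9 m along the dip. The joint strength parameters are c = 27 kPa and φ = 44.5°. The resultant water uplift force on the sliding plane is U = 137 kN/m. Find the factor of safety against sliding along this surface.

Resolving the block weight along and normal to the plane and applying the Mohr–Coulomb strength on the joint:
N' = W cosα − U = 293·cos43.4° − 137 = 75.9 kN/m
Driving force T = W sinα = 293·sin43.4° = 201.3 kN/m
Resisting force R = c·L + N'·tanφ = 27·9.9 + 75.9·tan44.5° = 267.3 + 74.6 = 341.9 kN/m
FS = R / T = 341.9 / 201.3 = 1.698

FS = 1.70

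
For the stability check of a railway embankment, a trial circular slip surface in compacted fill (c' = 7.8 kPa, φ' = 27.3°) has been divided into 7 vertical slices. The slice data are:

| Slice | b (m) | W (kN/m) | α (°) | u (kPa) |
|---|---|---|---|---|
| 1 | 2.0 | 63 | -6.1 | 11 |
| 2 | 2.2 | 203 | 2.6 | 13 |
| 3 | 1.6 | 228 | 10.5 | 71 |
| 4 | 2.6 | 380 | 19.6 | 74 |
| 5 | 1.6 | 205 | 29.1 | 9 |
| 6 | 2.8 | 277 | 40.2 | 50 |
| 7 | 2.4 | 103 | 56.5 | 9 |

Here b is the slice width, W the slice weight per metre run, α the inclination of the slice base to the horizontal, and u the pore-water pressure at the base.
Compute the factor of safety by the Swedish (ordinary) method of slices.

FS = 0.93

Ordinary method of slices: FS = Σ[c'·Δl_i + (W_i cosα_i − u_i·Δl_i)·tanφ'] / Σ W_i sinα_i, with Δl_i = b_i / cosα_i.
Slice 1: Δl = 2.0/cos(-6.1°) = 2.011 m; N'_1 = 63·cos(-6.1°) − 11·2.011 = 40.5; c'Δl = 15.69; W sinα = -6.7
Slice 2: Δl = 2.2/cos2.6° = 2.202 m; N'_2 = 203·cos2.6° − 13·2.202 = 174.2; c'Δl = 17.18; W sinα = 9.2
Slice 3: Δl = 1.6/cos10.5° = 1.627 m; N'_3 = 228·cos10.5° − 71·1.627 = 108.6; c'Δl = 12.69; W sinα = 41.5
Slice 4: Δl = 2.6/cos19.6° = 2.760 m; N'_4 = 380·cos19.6° − 74·2.760 = 153.7; c'Δl = 21.53; W sinα = 127.5
Slice 5: Δl = 1.6/cos29.1° = 1.831 m; N'_5 = 205·cos29.1° − 9·1.831 = 162.6; c'Δl = 14.28; W sinα = 99.7
Slice 6: Δl = 2.8/cos40.2° = 3.666 m; N'_6 = 277·cos40.2° − 50·3.666 = 28.3; c'Δl = 28.59; W sinα = 178.8
Slice 7: Δl = 2.4/cos56.5° = 4.348 m; N'_7 = 103·cos56.5° − 9·4.348 = 17.7; c'Δl = 33.92; W sinα = 85.9
Σc'Δl = 143.9 kN/m; ΣN' = 685.7 kN/m; ΣW sinα = 535.9 kN/m
Resisting = 143.9 + 685.7·tan27.3° = 143.9 + 353.9 = 497.8 kN/m
FS = 497.8 / 535.9 = 0.929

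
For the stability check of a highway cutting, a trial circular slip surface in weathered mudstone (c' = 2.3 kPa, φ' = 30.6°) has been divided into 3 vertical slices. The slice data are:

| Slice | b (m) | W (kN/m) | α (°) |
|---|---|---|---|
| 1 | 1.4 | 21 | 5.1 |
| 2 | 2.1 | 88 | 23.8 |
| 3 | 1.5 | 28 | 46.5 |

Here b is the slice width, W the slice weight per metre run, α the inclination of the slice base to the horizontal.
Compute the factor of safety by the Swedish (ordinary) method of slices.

Ordinary method of slices: FS = Σ[c'·Δl_i + (W_i cosα_i)·tanφ'] / Σ W_i sinα_i, with Δl_i = b_i / cosα_i.
Slice 1: Δl = 1.4/cos5.1° = 1.406 m; N'_1 = 21·cos5.1° = 20.9; c'Δl = 3.23; W sinα = 1.9
Slice 2: Δl = 2.1/cos23.8° = 2.295 m; N'_2 = 88·cos23.8° = 80.5; c'Δl = 5.28; W sinα = 35.5
Slice 3: Δl = 1.5/cos46.5° = 2.179 m; N'_3 = 28·cos46.5° = 19.3; c'Δl = 5.01; W sinα = 20.3
Σc'Δl = 13.5 kN/m; ΣN' = 120.7 kN/m; ΣW sinα = 57.7 kN/m
Resisting = 13.5 + 120.7·tan30.6° = 13.5 + 71.4 = 84.9 kN/m
FS = 84.9 / 57.7 = 1.472

FS = 1.47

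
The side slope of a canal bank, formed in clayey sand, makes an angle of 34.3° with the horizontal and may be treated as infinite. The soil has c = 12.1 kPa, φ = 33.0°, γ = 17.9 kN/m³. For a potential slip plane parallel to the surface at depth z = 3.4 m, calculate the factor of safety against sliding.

For an infinite slope with a slip plane parallel to the surface (no pore pressure): FS = [c + γz cos²β tanφ] / [γz sinβ cosβ].
γz = 17.9·3.4 = 60.86 kN/m²
Numerator = 12.1 + 60.86·cos²34.3°·tan33.0° = 12.1 + 60.86·0.6824·0.6494 = 39.072 kPa
Denominator = 60.86·sin34.3°·cos34.3° = 60.86·0.5635·0.8261 = 28.332 kPa
FS = 39.072 / 28.332 = 1.379

FS = 1.38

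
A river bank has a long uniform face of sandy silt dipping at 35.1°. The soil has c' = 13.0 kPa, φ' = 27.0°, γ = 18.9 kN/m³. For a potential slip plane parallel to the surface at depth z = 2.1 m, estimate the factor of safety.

For an infinite slope with a slip plane parallel to the surface (no pore pressure): FS = [c' + γz cos²β tanφ'] / [γz sinβ cosβ].
γz = 18.9·2.1 = 39.69 kN/m²
Numerator = 13.0 + 39.69·cos²35.1°·tan27.0° = 13.0 + 39.69·0.6694·0.5095 = 26.537 kPa
Denominator = 39.69·sin35.1°·cos35.1° = 39.69·0.5750·0.8181 = 18.672 kPa
FS = 26.537 / 18.672 = 1.421

FS = 1.42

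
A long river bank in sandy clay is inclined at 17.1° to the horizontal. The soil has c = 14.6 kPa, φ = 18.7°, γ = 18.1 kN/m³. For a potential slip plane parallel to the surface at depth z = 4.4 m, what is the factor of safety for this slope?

For an infinite slope with a slip plane parallel to the surface (no pore pressure): FS = [c + γz cos²β tanφ] / [γz sinβ cosβ].
γz = 18.1·4.4 = 79.64 kN/m²
Numerator = 14.6 + 79.64·cos²17.1°·tan18.7° = 14.6 + 79.64·0.9135·0.3385 = 39.226 kPa
Denominator = 79.64·sin17.1°·cos17.1° = 79.64·0.2940·0.9558 = 22.382 kPa
FS = 39.226 / 22.382 = 1.753

FS = 1.75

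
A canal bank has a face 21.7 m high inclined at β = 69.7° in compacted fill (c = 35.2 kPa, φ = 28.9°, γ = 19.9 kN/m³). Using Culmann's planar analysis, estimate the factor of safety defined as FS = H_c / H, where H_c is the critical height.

H_c = (4c/γ) · sinβ cosφ / [1 − cos(β − φ)]
    = (4·35.2/19.9) · sin69.7°·cos28.9° / [1 − cos40.8°]
    = 7.075 · 0.8211 / 0.2430 = 23.91 m
FS = H_c / H = 23.91 / 21.7 = 1.102

FS = 1.10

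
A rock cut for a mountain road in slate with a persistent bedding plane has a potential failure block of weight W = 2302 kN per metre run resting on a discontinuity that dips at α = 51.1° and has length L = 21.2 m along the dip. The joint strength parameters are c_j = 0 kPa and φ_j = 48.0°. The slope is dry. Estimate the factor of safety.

Resolving the block weight along and normal to the plane and applying the Mohr–Coulomb strength on the joint:
N' = W cosα = 2302·cos51.1° = 1445.6 kN/m
Driving force T = W sinα = 2302·sin51.1° = 1791.5 kN/m
Resisting force R = c_j·L + N'·tanφ_j = 0·21.2 + 1445.6·tan48.0° = 0.0 + 1605.5 = 1605.5 kN/m
FS = R / T = 1605.5 / 1791.5 = 0.896

FS = 0.90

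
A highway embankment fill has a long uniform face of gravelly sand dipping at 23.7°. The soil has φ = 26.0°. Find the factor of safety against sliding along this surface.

For a dry cohesionless infinite slope the factor of safety is FS = tanφ / tanβ.
FS = tan26.0° / tan23.7° = 0.4877 / 0.4390 = 1.111

FS = 1.11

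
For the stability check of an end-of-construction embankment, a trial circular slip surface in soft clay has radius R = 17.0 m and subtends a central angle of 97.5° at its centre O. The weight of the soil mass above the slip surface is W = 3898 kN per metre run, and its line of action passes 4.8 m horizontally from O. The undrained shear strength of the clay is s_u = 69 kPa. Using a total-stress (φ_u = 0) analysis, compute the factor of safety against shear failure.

FS = 1.81

Taking moments about the centre O, the resisting moment is provided by the undrained shear strength acting along the arc:
Arc length L_a = R·θ = 17.0·(97.5°·π/180) = 17.0·1.7017 = 28.93 m
M_R = s_u·L_a·R = 69·28.93·17.0 = 33933.5 kN·m/m
M_D = W·d = 3898·4.8 = 18710.4 kN·m/m
FS = M_R / M_D = 33933.5 / 18710.4 = 1.814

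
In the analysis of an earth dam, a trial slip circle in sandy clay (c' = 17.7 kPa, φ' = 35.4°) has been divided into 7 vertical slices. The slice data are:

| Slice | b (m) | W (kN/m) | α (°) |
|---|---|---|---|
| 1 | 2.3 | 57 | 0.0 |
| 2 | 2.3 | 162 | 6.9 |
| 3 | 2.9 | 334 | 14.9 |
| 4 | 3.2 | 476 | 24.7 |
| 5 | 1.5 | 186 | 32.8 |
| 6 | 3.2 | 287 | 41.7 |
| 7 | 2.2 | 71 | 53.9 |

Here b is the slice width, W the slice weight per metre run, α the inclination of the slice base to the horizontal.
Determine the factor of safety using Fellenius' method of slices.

Ordinary method of slices: FS = Σ[c'·Δl_i + (W_i cosα_i)·tanφ'] / Σ W_i sinα_i, with Δl_i = b_i / cosα_i.
Slice 1: Δl = 2.3/cos0.0° = 2.300 m; N'_1 = 57·cos0.0° = 57.0; c'Δl = 40.71; W sinα = 0.0
Slice 2: Δl = 2.3/cos6.9° = 2.317 m; N'_2 = 162·cos6.9° = 160.8; c'Δl = 41.01; W sinα = 19.5
Slice 3: Δl = 2.9/cos14.9° = 3.001 m; N'_3 = 334·cos14.9° = 322.8; c'Δl = 53.12; W sinα = 85.9
Slice 4: Δl = 3.2/cos24.7° = 3.522 m; N'_4 = 476·cos24.7° = 432.4; c'Δl = 62.34; W sinα = 198.9
Slice 5: Δl = 1.5/cos32.8° = 1.785 m; N'_5 = 186·cos32.8° = 156.3; c'Δl = 31.59; W sinα = 100.8
Slice 6: Δl = 3.2/cos41.7° = 4.286 m; N'_6 = 287·cos41.7° = 214.3; c'Δl = 75.86; W sinα = 190.9
Slice 7: Δl = 2.2/cos53.9° = 3.734 m; N'_7 = 71·cos53.9° = 41.8; c'Δl = 66.09; W sinα = 57.4
Σc'Δl = 370.7 kN/m; ΣN' = 1385.5 kN/m; ΣW sinα = 653.3 kN/m
Resisting = 370.7 + 1385.5·tan35.4° = 370.7 + 984.6 = 1355.3 kN/m
FS = 1355.3 / 653.3 = 2.075

FS = 2.07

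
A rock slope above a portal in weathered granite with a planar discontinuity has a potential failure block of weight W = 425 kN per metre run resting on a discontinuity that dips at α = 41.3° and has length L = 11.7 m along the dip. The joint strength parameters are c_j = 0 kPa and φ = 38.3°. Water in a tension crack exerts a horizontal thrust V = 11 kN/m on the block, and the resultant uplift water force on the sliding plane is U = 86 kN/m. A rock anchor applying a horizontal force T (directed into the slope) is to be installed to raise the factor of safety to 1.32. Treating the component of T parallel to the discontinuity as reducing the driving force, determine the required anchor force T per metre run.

Resolving forces along and normal to the sliding plane, with the horizontal anchor force T adding T·sinα to the effective normal force and T·cosα acting up the plane against the driving force:
FS = [c_jL + (W cosα − U − V sinα + T sinα) tanφ] / [W sinα + V cosα − T cosα]
Without the anchor: N' = 226.0 kN/m, driving T_d = 288.8 kN/m, resisting R = 0·11.7 + 226.0·tan38.3° = 178.5 kN/m, FS = 0.62.
Setting FS = 1.32 and solving for T:
1.32·(288.8 − T cos41.3°) = 178.5 + T sin41.3°·tan38.3°
T·(sin41.3°·tan38.3° + 1.32·cos41.3°) = 1.32·288.8 − 178.5
T·(0.6600·0.7898 + 1.32·0.7513) = 381.2 − 178.5 = 202.7
T·1.5129 = 202.7
T = 134.0 kN/m

T = 134 kN/m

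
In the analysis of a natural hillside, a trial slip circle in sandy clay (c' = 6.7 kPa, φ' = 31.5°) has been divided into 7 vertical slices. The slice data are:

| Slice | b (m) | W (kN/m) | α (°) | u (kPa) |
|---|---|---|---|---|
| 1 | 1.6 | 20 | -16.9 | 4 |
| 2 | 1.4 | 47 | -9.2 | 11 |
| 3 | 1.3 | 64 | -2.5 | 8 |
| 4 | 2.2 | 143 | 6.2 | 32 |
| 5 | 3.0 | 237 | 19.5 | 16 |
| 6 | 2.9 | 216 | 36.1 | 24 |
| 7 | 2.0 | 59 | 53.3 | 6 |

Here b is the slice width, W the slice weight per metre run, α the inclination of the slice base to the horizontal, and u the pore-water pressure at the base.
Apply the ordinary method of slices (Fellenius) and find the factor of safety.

Ordinary method of slices: FS = Σ[c'·Δl_i + (W_i cosα_i − u_i·Δl_i)·tanφ'] / Σ W_i sinα_i, with Δl_i = b_i / cosα_i.
Slice 1: Δl = 1.6/cos(-16.9°) = 1.672 m; N'_1 = 20·cos(-16.9°) − 4·1.672 = 12.4; c'Δl = 11.20; W sinα = -5.8
Slice 2: Δl = 1.4/cos(-9.2°) = 1.418 m; N'_2 = 47·cos(-9.2°) − 11·1.418 = 30.8; c'Δl = 9.50; W sinα = -7.5
Slice 3: Δl = 1.3/cos(-2.5°) = 1.301 m; N'_3 = 64·cos(-2.5°) − 8·1.301 = 53.5; c'Δl = 8.72; W sinα = -2.8
Slice 4: Δl = 2.2/cos6.2° = 2.213 m; N'_4 = 143·cos6.2° − 32·2.213 = 71.3; c'Δl = 14.83; W sinα = 15.4
Slice 5: Δl = 3.0/cos19.5° = 3.183 m; N'_5 = 237·cos19.5° − 16·3.183 = 172.5; c'Δl = 21.32; W sinα = 79.1
Slice 6: Δl = 2.9/cos36.1° = 3.589 m; N'_6 = 216·cos36.1° − 24·3.589 = 88.4; c'Δl = 24.05; W sinα = 127.3
Slice 7: Δl = 2.0/cos53.3° = 3.347 m; N'_7 = 59·cos53.3° − 6·3.347 = 15.2; c'Δl = 22.42; W sinα = 47.3
Σc'Δl = 112.0 kN/m; ΣN' = 444.2 kN/m; ΣW sinα = 253.0 kN/m
Resisting = 112.0 + 444.2·tan31.5° = 112.0 + 272.2 = 384.2 kN/m
FS = 384.2 / 253.0 = 1.519

FS = 1.52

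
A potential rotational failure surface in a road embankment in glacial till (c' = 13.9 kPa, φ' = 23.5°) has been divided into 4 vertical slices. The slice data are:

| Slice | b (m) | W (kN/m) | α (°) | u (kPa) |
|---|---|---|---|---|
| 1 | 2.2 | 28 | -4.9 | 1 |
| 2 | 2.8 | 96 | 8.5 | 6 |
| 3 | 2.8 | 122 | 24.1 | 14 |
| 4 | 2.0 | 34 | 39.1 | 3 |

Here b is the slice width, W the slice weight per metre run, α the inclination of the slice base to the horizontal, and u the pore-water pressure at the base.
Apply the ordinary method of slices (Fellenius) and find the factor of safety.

FS = 2.79

Ordinary method of slices: FS = Σ[c'·Δl_i + (W_i cosα_i − u_i·Δl_i)·tanφ'] / Σ W_i sinα_i, with Δl_i = b_i / cosα_i.
Slice 1: Δl = 2.2/cos(-4.9°) = 2.208 m; N'_1 = 28·cos(-4.9°) − 1·2.208 = 25.7; c'Δl = 30.69; W sinα = -2.4
Slice 2: Δl = 2.8/cos8.5° = 2.831 m; N'_2 = 96·cos8.5° − 6·2.831 = 78.0; c'Δl = 39.35; W sinα = 14.2
Slice 3: Δl = 2.8/cos24.1° = 3.067 m; N'_3 = 122·cos24.1° − 14·3.067 = 68.4; c'Δl = 42.64; W sinα = 49.8
Slice 4: Δl = 2.0/cos39.1° = 2.577 m; N'_4 = 34·cos39.1° − 3·2.577 = 18.7; c'Δl = 35.82; W sinα = 21.4
Σc'Δl = 148.5 kN/m; ΣN' = 190.7 kN/m; ΣW sinα = 83.1 kN/m
Resisting = 148.5 + 190.7·tan23.5° = 148.5 + 82.9 = 231.4 kN/m
FS = 231.4 / 83.1 = 2.786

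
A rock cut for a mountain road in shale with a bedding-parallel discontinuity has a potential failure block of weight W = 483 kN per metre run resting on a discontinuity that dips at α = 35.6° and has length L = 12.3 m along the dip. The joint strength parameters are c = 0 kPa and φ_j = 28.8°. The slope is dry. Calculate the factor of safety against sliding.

FS = 0.77

Resolving the block weight along and normal to the plane and applying the Mohr–Coulomb strength on the joint:
N' = W cosα = 483·cos35.6° = 392.7 kN/m
Driving force T = W sinα = 483·sin35.6° = 281.2 kN/m
Resisting force R = c·L + N'·tanφ_j = 0·12.3 + 392.7·tan28.8° = 0.0 + 215.9 = 215.9 kN/m
FS = R / T = 215.9 / 281.2 = 0.768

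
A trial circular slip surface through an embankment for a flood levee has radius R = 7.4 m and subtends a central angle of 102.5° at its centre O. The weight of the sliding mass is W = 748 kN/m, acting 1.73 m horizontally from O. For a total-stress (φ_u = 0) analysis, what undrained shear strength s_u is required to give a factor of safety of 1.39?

s_u = 18.4 kPa

FS = s_u·L_a·R / (W·d), so s_u = FS·W·d / (L_a·R).
Arc length L_a = R·θ = 7.4·(102.5°·π/180) = 7.4·1.7890 = 13.24 m
s_u = 1.39·748·1.73 / (13.24·7.4) = 1798.7 / 97.96 = 18.36 kPa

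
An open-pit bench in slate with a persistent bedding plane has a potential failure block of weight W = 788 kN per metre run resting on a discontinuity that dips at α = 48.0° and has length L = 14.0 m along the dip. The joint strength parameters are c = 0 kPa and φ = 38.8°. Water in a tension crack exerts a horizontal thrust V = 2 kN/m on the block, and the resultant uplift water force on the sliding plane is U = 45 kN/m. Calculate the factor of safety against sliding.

FS = 0.66

Resolving the block weight along and normal to the plane and applying the Mohr–Coulomb strength on the joint:
N' = W cosα − U − V sinα = 788·cos48.0° − 45 − 2·sin48.0° = 480.8 kN/m
Driving force T = W sinα + V cosα = 788·sin48.0° + 2·cos48.0° = 586.9 kN/m
Resisting force R = c·L + N'·tanφ = 0·14.0 + 480.8·tan38.8° = 0.0 + 386.6 = 386.6 kN/m
FS = R / T = 386.6 / 586.9 = 0.659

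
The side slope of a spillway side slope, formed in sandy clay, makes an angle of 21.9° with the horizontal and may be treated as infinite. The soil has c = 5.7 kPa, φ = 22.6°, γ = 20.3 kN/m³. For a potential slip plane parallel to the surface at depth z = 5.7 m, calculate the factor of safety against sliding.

For an infinite slope with a slip plane parallel to the surface (no pore pressure): FS = [c + γz cos²β tanφ] / [γz sinβ cosβ].
γz = 20.3·5.7 = 115.71 kN/m²
Numerator = 5.7 + 115.71·cos²21.9°·tan22.6° = 5.7 + 115.71·0.8609·0.4163 = 47.165 kPa
Denominator = 115.71·sin21.9°·cos21.9° = 115.71·0.3730·0.9278 = 40.044 kPa
FS = 47.165 / 40.044 = 1.178

FS = 1.18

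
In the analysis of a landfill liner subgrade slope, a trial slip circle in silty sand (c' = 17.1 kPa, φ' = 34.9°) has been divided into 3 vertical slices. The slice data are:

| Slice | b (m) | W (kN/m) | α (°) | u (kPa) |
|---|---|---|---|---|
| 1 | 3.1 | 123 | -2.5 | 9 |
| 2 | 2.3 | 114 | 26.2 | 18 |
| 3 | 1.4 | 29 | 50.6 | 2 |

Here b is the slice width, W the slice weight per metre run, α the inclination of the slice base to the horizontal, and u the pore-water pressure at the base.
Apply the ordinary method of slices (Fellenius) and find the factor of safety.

Ordinary method of slices: FS = Σ[c'·Δl_i + (W_i cosα_i − u_i·Δl_i)·tanφ'] / Σ W_i sinα_i, with Δl_i = b_i / cosα_i.
Slice 1: Δl = 3.1/cos(-2.5°) = 3.103 m; N'_1 = 123·cos(-2.5°) − 9·3.103 = 95.0; c'Δl = 53.06; W sinα = -5.4
Slice 2: Δl = 2.3/cos26.2° = 2.563 m; N'_2 = 114·cos26.2° − 18·2.563 = 56.1; c'Δl = 43.83; W sinα = 50.3
Slice 3: Δl = 1.4/cos50.6° = 2.206 m; N'_3 = 29·cos50.6° − 2·2.206 = 14.0; c'Δl = 37.72; W sinα = 22.4
Σc'Δl = 134.6 kN/m; ΣN' = 165.1 kN/m; ΣW sinα = 67.4 kN/m
Resisting = 134.6 + 165.1·tan34.9° = 134.6 + 115.2 = 249.8 kN/m
FS = 249.8 / 67.4 = 3.707

FS = 3.71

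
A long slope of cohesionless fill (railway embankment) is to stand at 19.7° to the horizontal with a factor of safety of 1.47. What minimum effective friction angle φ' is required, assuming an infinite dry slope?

φ' = 27.8°

FS = tanφ'/tanβ ⇒ tanφ' = FS · tanβ = 1.47 · tan19.7° = 0.5263
φ' = arctan(0.5263) = 27.76°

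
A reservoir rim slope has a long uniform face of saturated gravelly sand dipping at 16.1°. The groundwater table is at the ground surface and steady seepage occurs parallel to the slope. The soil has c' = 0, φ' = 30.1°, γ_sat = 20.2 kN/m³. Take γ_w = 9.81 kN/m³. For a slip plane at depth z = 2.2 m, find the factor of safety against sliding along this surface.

FS = 1.03

With seepage parallel to the slope and the water table at the surface, the effective normal stress on the slip plane uses the buoyant unit weight γ' = γ_sat − γ_w while the driving shear stress uses γ_sat:
FS = [c' + γ' z cos²β tanφ'] / [γ_sat z sinβ cosβ]
(For c' = 0 this reduces to FS = (γ'/γ_sat)·tanφ'/tanβ.)
γ' = 20.2 − 9.81 = 10.39 kN/m³
Numerator = 0.0 + 10.39·2.2·cos²16.1°·tan30.1° = 0.0 + 10.39·2.2·0.9231·0.5797 = 12.231 kPa
Denominator = 20.2·2.2·sin16.1°·cos16.1° = 20.2·2.2·0.2773·0.9608 = 11.841 kPa
FS = 12.231 / 11.841 = 1.033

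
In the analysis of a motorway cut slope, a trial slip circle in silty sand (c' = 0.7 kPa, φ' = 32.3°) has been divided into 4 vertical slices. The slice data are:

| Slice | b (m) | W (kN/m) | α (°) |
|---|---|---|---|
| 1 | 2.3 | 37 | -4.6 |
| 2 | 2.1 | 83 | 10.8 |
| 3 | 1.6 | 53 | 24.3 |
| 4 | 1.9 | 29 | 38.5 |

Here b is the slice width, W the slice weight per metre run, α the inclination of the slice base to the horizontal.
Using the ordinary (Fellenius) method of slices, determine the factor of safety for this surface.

FS = 2.40

Ordinary method of slices: FS = Σ[c'·Δl_i + (W_i cosα_i)·tanφ'] / Σ W_i sinα_i, with Δl_i = b_i / cosα_i.
Slice 1: Δl = 2.3/cos(-4.6°) = 2.307 m; N'_1 = 37·cos(-4.6°) = 36.9; c'Δl = 1.62; W sinα = -3.0
Slice 2: Δl = 2.1/cos10.8° = 2.138 m; N'_2 = 83·cos10.8° = 81.5; c'Δl = 1.50; W sinα = 15.6
Slice 3: Δl = 1.6/cos24.3° = 1.756 m; N'_3 = 53·cos24.3° = 48.3; c'Δl = 1.23; W sinα = 21.8
Slice 4: Δl = 1.9/cos38.5° = 2.428 m; N'_4 = 29·cos38.5° = 22.7; c'Δl = 1.70; W sinα = 18.1
Σc'Δl = 6.0 kN/m; ΣN' = 189.4 kN/m; ΣW sinα = 52.4 kN/m
Resisting = 6.0 + 189.4·tan32.3° = 6.0 + 119.7 = 125.8 kN/m
FS = 125.8 / 52.4 = 2.398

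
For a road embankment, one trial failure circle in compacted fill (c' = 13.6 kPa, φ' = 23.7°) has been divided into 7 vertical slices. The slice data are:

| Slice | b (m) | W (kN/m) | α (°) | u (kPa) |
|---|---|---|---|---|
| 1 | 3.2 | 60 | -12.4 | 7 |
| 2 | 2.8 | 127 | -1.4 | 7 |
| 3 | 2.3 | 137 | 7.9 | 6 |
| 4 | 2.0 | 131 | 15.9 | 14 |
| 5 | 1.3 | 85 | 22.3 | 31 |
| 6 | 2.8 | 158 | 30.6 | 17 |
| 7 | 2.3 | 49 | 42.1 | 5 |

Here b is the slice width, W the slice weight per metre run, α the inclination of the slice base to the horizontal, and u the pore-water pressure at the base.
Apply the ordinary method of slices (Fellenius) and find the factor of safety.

FS = 2.53

Ordinary method of slices: FS = Σ[c'·Δl_i + (W_i cosα_i − u_i·Δl_i)·tanφ'] / Σ W_i sinα_i, with Δl_i = b_i / cosα_i.
Slice 1: Δl = 3.2/cos(-12.4°) = 3.276 m; N'_1 = 60·cos(-12.4°) − 7·3.276 = 35.7; c'Δl = 44.56; W sinα = -12.9
Slice 2: Δl = 2.8/cos(-1.4°) = 2.801 m; N'_2 = 127·cos(-1.4°) − 7·2.801 = 107.4; c'Δl = 38.09; W sinα = -3.1
Slice 3: Δl = 2.3/cos7.9° = 2.322 m; N'_3 = 137·cos7.9° − 6·2.322 = 121.8; c'Δl = 31.58; W sinα = 18.8
Slice 4: Δl = 2.0/cos15.9° = 2.080 m; N'_4 = 131·cos15.9° − 14·2.080 = 96.9; c'Δl = 28.28; W sinα = 35.9
Slice 5: Δl = 1.3/cos22.3° = 1.405 m; N'_5 = 85·cos22.3° − 31·1.405 = 35.1; c'Δl = 19.11; W sinα = 32.3
Slice 6: Δl = 2.8/cos30.6° = 3.253 m; N'_6 = 158·cos30.6° − 17·3.253 = 80.7; c'Δl = 44.24; W sinα = 80.4
Slice 7: Δl = 2.3/cos42.1° = 3.100 m; N'_7 = 49·cos42.1° − 5·3.100 = 20.9; c'Δl = 42.16; W sinα = 32.9
Σc'Δl = 248.0 kN/m; ΣN' = 498.3 kN/m; ΣW sinα = 184.3 kN/m
Resisting = 248.0 + 498.3·tan23.7° = 248.0 + 218.7 = 466.8 kN/m
FS = 466.8 / 184.3 = 2.533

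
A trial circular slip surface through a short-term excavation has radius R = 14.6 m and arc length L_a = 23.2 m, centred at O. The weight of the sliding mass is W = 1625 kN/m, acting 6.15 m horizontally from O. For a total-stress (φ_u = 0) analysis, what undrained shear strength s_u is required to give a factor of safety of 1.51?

s_u = 44.6 kPa

FS = s_u·L_a·R / (W·d), so s_u = FS·W·d / (L_a·R).
s_u = 1.51·1625·6.15 / (23.20·14.6) = 15090.6 / 338.72 = 44.55 kPa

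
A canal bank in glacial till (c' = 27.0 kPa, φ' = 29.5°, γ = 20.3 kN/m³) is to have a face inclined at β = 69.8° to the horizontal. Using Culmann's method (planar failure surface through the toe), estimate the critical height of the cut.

H_c = 18.31 m

Culmann's analysis gives the critical failure plane at α_cr = (β + φ')/2 = (69.8 + 29.5)/2 = 49.6°, and the critical height
H_c = (4c'/γ) · sinβ cosφ' / [1 − cos(β − φ')]
    = (4·27.0/20.3) · sin69.8°·cos29.5° / [1 − cos(40.3°)]
    = 5.320 · 0.9385·0.8704 / [1 − 0.7627]
    = 5.320 · 0.8168 / 0.2373
    = 18.31 m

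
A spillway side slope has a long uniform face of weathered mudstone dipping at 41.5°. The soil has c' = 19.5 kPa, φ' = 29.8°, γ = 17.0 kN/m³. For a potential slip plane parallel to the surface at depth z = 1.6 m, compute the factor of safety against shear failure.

FS = 2.09

For an infinite slope with a slip plane parallel to the surface (no pore pressure): FS = [c' + γz cos²β tanφ'] / [γz sinβ cosβ].
γz = 17.0·1.6 = 27.20 kN/m²
Numerator = 19.5 + 27.20·cos²41.5°·tan29.8° = 19.5 + 27.20·0.5609·0.5727 = 28.238 kPa
Denominator = 27.20·sin41.5°·cos41.5° = 27.20·0.6626·0.7490 = 13.499 kPa
FS = 28.238 / 13.499 = 2.092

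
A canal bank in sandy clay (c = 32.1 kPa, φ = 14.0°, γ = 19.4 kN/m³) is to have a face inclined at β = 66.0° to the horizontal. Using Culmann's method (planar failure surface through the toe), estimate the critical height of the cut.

Culmann's analysis gives the critical failure plane at α_cr = (β + φ)/2 = (66.0 + 14.0)/2 = 40.0°, and the critical height
H_c = (4c/γ) · sinβ cosφ / [1 − cos(β − φ)]
    = (4·32.1/19.4) · sin66.0°·cos14.0° / [1 − cos(52.0°)]
    = 6.619 · 0.9135·0.9703 / [1 − 0.6157]
    = 6.619 · 0.8864 / 0.3843
    = 15.26 m

H_c = 15.26 m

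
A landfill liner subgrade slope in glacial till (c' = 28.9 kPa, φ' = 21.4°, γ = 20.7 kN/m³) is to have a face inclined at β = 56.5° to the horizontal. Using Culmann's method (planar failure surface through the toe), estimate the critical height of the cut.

Culmann's analysis gives the critical failure plane at α_cr = (β + φ')/2 = (56.5 + 21.4)/2 = 39.0°, and the critical height
H_c = (4c'/γ) · sinβ cosφ' / [1 − cos(β − φ')]
    = (4·28.9/20.7) · sin56.5°·cos21.4° / [1 − cos(35.1°)]
    = 5.585 · 0.8339·0.9311 / [1 − 0.8181]
    = 5.585 · 0.7764 / 0.1819
    = 23.84 m

H_c = 23.84 m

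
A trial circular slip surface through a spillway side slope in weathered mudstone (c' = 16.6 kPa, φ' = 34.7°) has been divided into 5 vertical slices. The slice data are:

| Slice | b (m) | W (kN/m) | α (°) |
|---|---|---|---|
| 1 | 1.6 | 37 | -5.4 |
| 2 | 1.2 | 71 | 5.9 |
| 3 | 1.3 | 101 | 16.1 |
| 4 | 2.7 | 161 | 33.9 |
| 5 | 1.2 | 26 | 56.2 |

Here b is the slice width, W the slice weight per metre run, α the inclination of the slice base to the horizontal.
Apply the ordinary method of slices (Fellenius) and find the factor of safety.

FS = 2.81

Ordinary method of slices: FS = Σ[c'·Δl_i + (W_i cosα_i)·tanφ'] / Σ W_i sinα_i, with Δl_i = b_i / cosα_i.
Slice 1: Δl = 1.6/cos(-5.4°) = 1.607 m; N'_1 = 37·cos(-5.4°) = 36.8; c'Δl = 26.68; W sinα = -3.5
Slice 2: Δl = 1.2/cos5.9° = 1.206 m; N'_2 = 71·cos5.9° = 70.6; c'Δl = 20.03; W sinα = 7.3
Slice 3: Δl = 1.3/cos16.1° = 1.353 m; N'_3 = 101·cos16.1° = 97.0; c'Δl = 22.46; W sinα = 28.0
Slice 4: Δl = 2.7/cos33.9° = 3.253 m; N'_4 = 161·cos33.9° = 133.6; c'Δl = 54.00; W sinα = 89.8
Slice 5: Δl = 1.2/cos56.2° = 2.157 m; N'_5 = 26·cos56.2° = 14.5; c'Δl = 35.81; W sinα = 21.6
Σc'Δl = 159.0 kN/m; ΣN' = 352.6 kN/m; ΣW sinα = 143.2 kN/m
Resisting = 159.0 + 352.6·tan34.7° = 159.0 + 244.1 = 403.1 kN/m
FS = 403.1 / 143.2 = 2.815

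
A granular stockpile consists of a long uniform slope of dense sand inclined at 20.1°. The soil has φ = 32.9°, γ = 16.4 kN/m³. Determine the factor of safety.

FS = 1.77

For a dry cohesionless infinite slope the factor of safety is FS = tanφ / tanβ.
FS = tan32.9° / tan20.1° = 0.6469 / 0.3659 = 1.768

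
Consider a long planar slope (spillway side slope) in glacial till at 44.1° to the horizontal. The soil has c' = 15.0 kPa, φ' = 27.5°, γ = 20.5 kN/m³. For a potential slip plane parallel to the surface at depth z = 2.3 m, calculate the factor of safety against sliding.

FS = 1.17

For an infinite slope with a slip plane parallel to the surface (no pore pressure): FS = [c' + γz cos²β tanφ'] / [γz sinβ cosβ].
γz = 20.5·2.3 = 47.15 kN/m²
Numerator = 15.0 + 47.15·cos²44.1°·tan27.5° = 15.0 + 47.15·0.5157·0.5206 = 27.658 kPa
Denominator = 47.15·sin44.1°·cos44.1° = 47.15·0.6959·0.7181 = 23.563 kPa
FS = 27.658 / 23.563 = 1.174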